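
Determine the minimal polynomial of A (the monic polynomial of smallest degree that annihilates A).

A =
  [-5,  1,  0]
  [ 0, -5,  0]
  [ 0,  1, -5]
x^2 + 10*x + 25

The characteristic polynomial is χ_A(x) = (x + 5)^3, so the eigenvalues are known. The minimal polynomial is
  m_A(x) = Π_λ (x − λ)^{k_λ}
where k_λ is the size of the *largest* Jordan block for λ (equivalently, the smallest k with (A − λI)^k v = 0 for every generalised eigenvector v of λ).

  λ = -5: largest Jordan block has size 2, contributing (x + 5)^2

So m_A(x) = (x + 5)^2 = x^2 + 10*x + 25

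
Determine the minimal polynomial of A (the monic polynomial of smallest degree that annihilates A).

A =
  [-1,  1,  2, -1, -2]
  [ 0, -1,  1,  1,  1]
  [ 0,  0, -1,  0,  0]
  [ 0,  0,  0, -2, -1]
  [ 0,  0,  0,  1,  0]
x^3 + 3*x^2 + 3*x + 1

The characteristic polynomial is χ_A(x) = (x + 1)^5, so the eigenvalues are known. The minimal polynomial is
  m_A(x) = Π_λ (x − λ)^{k_λ}
where k_λ is the size of the *largest* Jordan block for λ (equivalently, the smallest k with (A − λI)^k v = 0 for every generalised eigenvector v of λ).

  λ = -1: largest Jordan block has size 3, contributing (x + 1)^3

So m_A(x) = (x + 1)^3 = x^3 + 3*x^2 + 3*x + 1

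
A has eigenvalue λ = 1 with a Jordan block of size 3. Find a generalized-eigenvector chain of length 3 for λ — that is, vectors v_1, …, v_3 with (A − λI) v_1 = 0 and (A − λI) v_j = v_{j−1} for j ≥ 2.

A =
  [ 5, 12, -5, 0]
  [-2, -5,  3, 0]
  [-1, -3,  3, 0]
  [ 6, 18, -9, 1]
A Jordan chain for λ = 1 of length 3:
v_1 = (-3, 1, 0, -3)ᵀ
v_2 = (4, -2, -1, 6)ᵀ
v_3 = (1, 0, 0, 0)ᵀ

Let N = A − (1)·I. We want v_3 with N^3 v_3 = 0 but N^2 v_3 ≠ 0; then v_{j-1} := N · v_j for j = 3, …, 2.

Pick v_3 = (1, 0, 0, 0)ᵀ.
Then v_2 = N · v_3 = (4, -2, -1, 6)ᵀ.
Then v_1 = N · v_2 = (-3, 1, 0, -3)ᵀ.

Sanity check: (A − (1)·I) v_1 = (0, 0, 0, 0)ᵀ = 0. ✓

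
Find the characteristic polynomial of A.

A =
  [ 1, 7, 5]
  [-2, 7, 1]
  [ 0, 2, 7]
x^3 - 15*x^2 + 75*x - 125

Expanding det(x·I − A) (e.g. by cofactor expansion or by noting that A is similar to its Jordan form J, which has the same characteristic polynomial as A) gives
  χ_A(x) = x^3 - 15*x^2 + 75*x - 125
which factors as (x - 5)^3. The eigenvalues (with algebraic multiplicities) are λ = 5 with multiplicity 3.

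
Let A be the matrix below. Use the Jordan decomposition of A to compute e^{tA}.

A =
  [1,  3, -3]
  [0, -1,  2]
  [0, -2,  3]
e^{tA} =
  [exp(t), 3*t*exp(t), -3*t*exp(t)]
  [0, -2*t*exp(t) + exp(t), 2*t*exp(t)]
  [0, -2*t*exp(t), 2*t*exp(t) + exp(t)]

Strategy: write A = P · J · P⁻¹ where J is a Jordan canonical form, so e^{tA} = P · e^{tJ} · P⁻¹, and e^{tJ} can be computed block-by-block.

A has Jordan form
J =
  [1, 1, 0]
  [0, 1, 0]
  [0, 0, 1]
(up to reordering of blocks).

Per-block formulas:
  For a 1×1 block at λ = 1: exp(t · [1]) = [e^(1t)].
  For a 2×2 Jordan block J_2(1): exp(t · J_2(1)) = e^(1t)·(I + t·N), where N is the 2×2 nilpotent shift.

After assembling e^{tJ} and conjugating by P, we get:

e^{tA} =
  [exp(t), 3*t*exp(t), -3*t*exp(t)]
  [0, -2*t*exp(t) + exp(t), 2*t*exp(t)]
  [0, -2*t*exp(t), 2*t*exp(t) + exp(t)]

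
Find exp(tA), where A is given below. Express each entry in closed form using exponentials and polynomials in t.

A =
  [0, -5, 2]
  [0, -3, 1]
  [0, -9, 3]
e^{tA} =
  [1, -3*t^2/2 - 5*t, t^2/2 + 2*t]
  [0, 1 - 3*t, t]
  [0, -9*t, 3*t + 1]

Strategy: write A = P · J · P⁻¹ where J is a Jordan canonical form, so e^{tA} = P · e^{tJ} · P⁻¹, and e^{tJ} can be computed block-by-block.

A has Jordan form
J =
  [0, 1, 0]
  [0, 0, 1]
  [0, 0, 0]
(up to reordering of blocks).

Per-block formulas:
  For a 3×3 Jordan block J_3(0): exp(t · J_3(0)) = e^(0t)·(I + t·N + (t^2/2)·N^2), where N is the 3×3 nilpotent shift.

After assembling e^{tJ} and conjugating by P, we get:

e^{tA} =
  [1, -3*t^2/2 - 5*t, t^2/2 + 2*t]
  [0, 1 - 3*t, t]
  [0, -9*t, 3*t + 1]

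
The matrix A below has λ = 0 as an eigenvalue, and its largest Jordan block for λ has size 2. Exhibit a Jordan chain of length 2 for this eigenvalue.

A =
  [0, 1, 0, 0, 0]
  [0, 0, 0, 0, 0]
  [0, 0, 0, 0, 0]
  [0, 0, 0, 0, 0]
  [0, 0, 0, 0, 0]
A Jordan chain for λ = 0 of length 2:
v_1 = (1, 0, 0, 0, 0)ᵀ
v_2 = (0, 1, 0, 0, 0)ᵀ

Let N = A − (0)·I. We want v_2 with N^2 v_2 = 0 but N^1 v_2 ≠ 0; then v_{j-1} := N · v_j for j = 2, …, 2.

Pick v_2 = (0, 1, 0, 0, 0)ᵀ.
Then v_1 = N · v_2 = (1, 0, 0, 0, 0)ᵀ.

Sanity check: (A − (0)·I) v_1 = (0, 0, 0, 0, 0)ᵀ = 0. ✓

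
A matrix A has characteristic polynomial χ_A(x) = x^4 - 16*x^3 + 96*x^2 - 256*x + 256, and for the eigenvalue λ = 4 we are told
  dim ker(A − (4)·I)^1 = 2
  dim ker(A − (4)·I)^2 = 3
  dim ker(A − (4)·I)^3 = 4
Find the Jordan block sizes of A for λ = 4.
Block sizes for λ = 4: [3, 1]

From the dimensions of kernels of powers, the number of Jordan blocks of size at least j is d_j − d_{j−1} where d_j = dim ker(N^j) (with d_0 = 0). Computing the differences gives [2, 1, 1].
The number of blocks of size exactly k is (#blocks of size ≥ k) − (#blocks of size ≥ k + 1), so the partition is: 1 block(s) of size 1, 1 block(s) of size 3.
In nonincreasing order the block sizes are [3, 1].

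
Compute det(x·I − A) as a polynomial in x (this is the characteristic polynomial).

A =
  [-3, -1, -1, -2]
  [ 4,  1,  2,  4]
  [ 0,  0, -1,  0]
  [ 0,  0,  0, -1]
x^4 + 4*x^3 + 6*x^2 + 4*x + 1

Expanding det(x·I − A) (e.g. by cofactor expansion or by noting that A is similar to its Jordan form J, which has the same characteristic polynomial as A) gives
  χ_A(x) = x^4 + 4*x^3 + 6*x^2 + 4*x + 1
which factors as (x + 1)^4. The eigenvalues (with algebraic multiplicities) are λ = -1 with multiplicity 4.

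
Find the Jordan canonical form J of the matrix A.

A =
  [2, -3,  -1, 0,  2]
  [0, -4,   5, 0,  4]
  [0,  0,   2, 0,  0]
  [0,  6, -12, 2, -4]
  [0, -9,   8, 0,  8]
J_3(2) ⊕ J_1(2) ⊕ J_1(2)

The characteristic polynomial is
  det(x·I − A) = x^5 - 10*x^4 + 40*x^3 - 80*x^2 + 80*x - 32 = (x - 2)^5

Eigenvalues and multiplicities (the geometric multiplicity of λ is n − rank(A − λI), which equals the number of Jordan blocks for λ):
  λ = 2: algebraic multiplicity = 5, geometric multiplicity = 3

Determining the block sizes for each eigenvalue:
  λ = 2: with am = 5 and gm = 3, the partition is not yet determined (e.g. several partitions of 5 into 3 parts exist). Let N = A − (2)·I. Computing rank(N^1) = 2, rank(N^2) = 1, rank(N^3) = 0; the number of blocks of size ≥ j is rank(N^{j−1}) − rank(N^j), giving [3, 1, 1]. So we have 1 block(s) of size 3, 2 block(s) of size 1 → block sizes [3, 1, 1]

Assembling the blocks gives a Jordan form
J =
  [2, 1, 0, 0, 0]
  [0, 2, 1, 0, 0]
  [0, 0, 2, 0, 0]
  [0, 0, 0, 2, 0]
  [0, 0, 0, 0, 2]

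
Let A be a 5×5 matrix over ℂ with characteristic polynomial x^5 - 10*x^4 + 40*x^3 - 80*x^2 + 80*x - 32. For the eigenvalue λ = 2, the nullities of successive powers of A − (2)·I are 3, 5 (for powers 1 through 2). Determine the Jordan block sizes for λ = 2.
Block sizes for λ = 2: [2, 2, 1]

From the dimensions of kernels of powers, the number of Jordan blocks of size at least j is d_j − d_{j−1} where d_j = dim ker(N^j) (with d_0 = 0). Computing the differences gives [3, 2].
The number of blocks of size exactly k is (#blocks of size ≥ k) − (#blocks of size ≥ k + 1), so the partition is: 1 block(s) of size 1, 2 block(s) of size 2.
In nonincreasing order the block sizes are [2, 2, 1].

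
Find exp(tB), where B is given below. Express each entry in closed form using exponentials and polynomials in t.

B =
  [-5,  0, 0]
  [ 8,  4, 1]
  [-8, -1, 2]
e^{tB} =
  [exp(-5*t), 0, 0]
  [exp(3*t) - exp(-5*t), t*exp(3*t) + exp(3*t), t*exp(3*t)]
  [-exp(3*t) + exp(-5*t), -t*exp(3*t), -t*exp(3*t) + exp(3*t)]

Strategy: write B = P · J · P⁻¹ where J is a Jordan canonical form, so e^{tB} = P · e^{tJ} · P⁻¹, and e^{tJ} can be computed block-by-block.

B has Jordan form
J =
  [-5, 0, 0]
  [ 0, 3, 1]
  [ 0, 0, 3]
(up to reordering of blocks).

Per-block formulas:
  For a 1×1 block at λ = -5: exp(t · [-5]) = [e^(-5t)].
  For a 2×2 Jordan block J_2(3): exp(t · J_2(3)) = e^(3t)·(I + t·N), where N is the 2×2 nilpotent shift.

After assembling e^{tJ} and conjugating by P, we get:

e^{tB} =
  [exp(-5*t), 0, 0]
  [exp(3*t) - exp(-5*t), t*exp(3*t) + exp(3*t), t*exp(3*t)]
  [-exp(3*t) + exp(-5*t), -t*exp(3*t), -t*exp(3*t) + exp(3*t)]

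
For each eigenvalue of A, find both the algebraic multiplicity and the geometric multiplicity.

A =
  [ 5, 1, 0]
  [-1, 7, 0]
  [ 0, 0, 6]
λ = 6: alg = 3, geom = 2

Step 1 — factor the characteristic polynomial to read off the algebraic multiplicities:
  χ_A(x) = (x - 6)^3

Step 2 — compute geometric multiplicities via the rank-nullity identity g(λ) = n − rank(A − λI):
  rank(A − (6)·I) = 1, so dim ker(A − (6)·I) = n − 1 = 2

Summary:
  λ = 6: algebraic multiplicity = 3, geometric multiplicity = 2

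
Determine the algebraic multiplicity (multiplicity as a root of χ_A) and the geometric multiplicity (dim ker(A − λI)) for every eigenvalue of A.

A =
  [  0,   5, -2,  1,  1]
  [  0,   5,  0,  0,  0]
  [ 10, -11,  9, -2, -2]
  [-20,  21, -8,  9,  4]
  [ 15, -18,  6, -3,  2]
λ = 5: alg = 5, geom = 3

Step 1 — factor the characteristic polynomial to read off the algebraic multiplicities:
  χ_A(x) = (x - 5)^5

Step 2 — compute geometric multiplicities via the rank-nullity identity g(λ) = n − rank(A − λI):
  rank(A − (5)·I) = 2, so dim ker(A − (5)·I) = n − 2 = 3

Summary:
  λ = 5: algebraic multiplicity = 5, geometric multiplicity = 3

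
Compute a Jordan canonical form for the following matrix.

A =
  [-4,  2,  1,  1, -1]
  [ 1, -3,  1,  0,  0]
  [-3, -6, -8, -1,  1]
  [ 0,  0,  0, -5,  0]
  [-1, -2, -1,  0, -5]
J_3(-5) ⊕ J_1(-5) ⊕ J_1(-5)

The characteristic polynomial is
  det(x·I − A) = x^5 + 25*x^4 + 250*x^3 + 1250*x^2 + 3125*x + 3125 = (x + 5)^5

Eigenvalues and multiplicities (the geometric multiplicity of λ is n − rank(A − λI), which equals the number of Jordan blocks for λ):
  λ = -5: algebraic multiplicity = 5, geometric multiplicity = 3

Determining the block sizes for each eigenvalue:
  λ = -5: with am = 5 and gm = 3, the partition is not yet determined (e.g. several partitions of 5 into 3 parts exist). Let N = A − (-5)·I. Computing rank(N^1) = 2, rank(N^2) = 1, rank(N^3) = 0; the number of blocks of size ≥ j is rank(N^{j−1}) − rank(N^j), giving [3, 1, 1]. So we have 1 block(s) of size 3, 2 block(s) of size 1 → block sizes [3, 1, 1]

Assembling the blocks gives a Jordan form
J =
  [-5,  1,  0,  0,  0]
  [ 0, -5,  1,  0,  0]
  [ 0,  0, -5,  0,  0]
  [ 0,  0,  0, -5,  0]
  [ 0,  0,  0,  0, -5]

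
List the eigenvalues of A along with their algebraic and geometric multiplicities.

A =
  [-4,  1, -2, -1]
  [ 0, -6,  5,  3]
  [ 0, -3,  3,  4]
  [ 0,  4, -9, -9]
λ = -4: alg = 4, geom = 2

Step 1 — factor the characteristic polynomial to read off the algebraic multiplicities:
  χ_A(x) = (x + 4)^4

Step 2 — compute geometric multiplicities via the rank-nullity identity g(λ) = n − rank(A − λI):
  rank(A − (-4)·I) = 2, so dim ker(A − (-4)·I) = n − 2 = 2

Summary:
  λ = -4: algebraic multiplicity = 4, geometric multiplicity = 2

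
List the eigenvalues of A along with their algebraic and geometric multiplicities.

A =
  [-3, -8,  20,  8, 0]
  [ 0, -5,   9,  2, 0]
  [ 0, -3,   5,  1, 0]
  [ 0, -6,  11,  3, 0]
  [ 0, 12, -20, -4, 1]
λ = -3: alg = 1, geom = 1; λ = 1: alg = 4, geom = 2

Step 1 — factor the characteristic polynomial to read off the algebraic multiplicities:
  χ_A(x) = (x - 1)^4*(x + 3)

Step 2 — compute geometric multiplicities via the rank-nullity identity g(λ) = n − rank(A − λI):
  rank(A − (-3)·I) = 4, so dim ker(A − (-3)·I) = n − 4 = 1
  rank(A − (1)·I) = 3, so dim ker(A − (1)·I) = n − 3 = 2

Summary:
  λ = -3: algebraic multiplicity = 1, geometric multiplicity = 1
  λ = 1: algebraic multiplicity = 4, geometric multiplicity = 2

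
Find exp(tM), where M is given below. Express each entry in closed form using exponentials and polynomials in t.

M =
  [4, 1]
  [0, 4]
e^{tM} =
  [exp(4*t), t*exp(4*t)]
  [0, exp(4*t)]

Strategy: write M = P · J · P⁻¹ where J is a Jordan canonical form, so e^{tM} = P · e^{tJ} · P⁻¹, and e^{tJ} can be computed block-by-block.

M has Jordan form
J =
  [4, 1]
  [0, 4]
(up to reordering of blocks).

Per-block formulas:
  For a 2×2 Jordan block J_2(4): exp(t · J_2(4)) = e^(4t)·(I + t·N), where N is the 2×2 nilpotent shift.

After assembling e^{tJ} and conjugating by P, we get:

e^{tM} =
  [exp(4*t), t*exp(4*t)]
  [0, exp(4*t)]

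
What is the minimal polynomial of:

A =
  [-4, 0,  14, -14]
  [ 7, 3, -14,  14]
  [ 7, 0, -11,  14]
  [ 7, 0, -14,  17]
x^2 + x - 12

The characteristic polynomial is χ_A(x) = (x - 3)^3*(x + 4), so the eigenvalues are known. The minimal polynomial is
  m_A(x) = Π_λ (x − λ)^{k_λ}
where k_λ is the size of the *largest* Jordan block for λ (equivalently, the smallest k with (A − λI)^k v = 0 for every generalised eigenvector v of λ).

  λ = -4: largest Jordan block has size 1, contributing (x + 4)
  λ = 3: largest Jordan block has size 1, contributing (x − 3)

So m_A(x) = (x - 3)*(x + 4) = x^2 + x - 12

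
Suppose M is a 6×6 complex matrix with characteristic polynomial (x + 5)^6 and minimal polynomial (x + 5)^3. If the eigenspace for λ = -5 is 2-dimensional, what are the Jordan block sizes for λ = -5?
Block sizes for λ = -5: [3, 3]

Step 1 — from the characteristic polynomial, algebraic multiplicity of λ = -5 is 6. From dim ker(M − (-5)·I) = 2, there are exactly 2 Jordan blocks for λ = -5.
Step 2 — from the minimal polynomial, the factor (x + 5)^3 tells us the largest block for λ = -5 has size 3.
Step 3 — with total size 6, 2 blocks, and largest block 3, the block sizes (in nonincreasing order) are [3, 3].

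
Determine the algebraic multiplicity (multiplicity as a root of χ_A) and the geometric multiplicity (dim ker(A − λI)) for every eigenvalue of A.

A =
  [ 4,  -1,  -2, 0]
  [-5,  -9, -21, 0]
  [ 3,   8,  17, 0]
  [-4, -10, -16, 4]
λ = 4: alg = 4, geom = 2

Step 1 — factor the characteristic polynomial to read off the algebraic multiplicities:
  χ_A(x) = (x - 4)^4

Step 2 — compute geometric multiplicities via the rank-nullity identity g(λ) = n − rank(A − λI):
  rank(A − (4)·I) = 2, so dim ker(A − (4)·I) = n − 2 = 2

Summary:
  λ = 4: algebraic multiplicity = 4, geometric multiplicity = 2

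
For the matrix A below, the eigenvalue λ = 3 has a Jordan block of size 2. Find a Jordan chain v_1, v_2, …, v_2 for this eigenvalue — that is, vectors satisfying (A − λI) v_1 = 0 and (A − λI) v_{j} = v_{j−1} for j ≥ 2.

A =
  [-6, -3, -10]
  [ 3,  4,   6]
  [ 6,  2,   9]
A Jordan chain for λ = 3 of length 2:
v_1 = (1, -3, 0)ᵀ
v_2 = (1, 0, -1)ᵀ

Let N = A − (3)·I. We want v_2 with N^2 v_2 = 0 but N^1 v_2 ≠ 0; then v_{j-1} := N · v_j for j = 2, …, 2.

Pick v_2 = (1, 0, -1)ᵀ.
Then v_1 = N · v_2 = (1, -3, 0)ᵀ.

Sanity check: (A − (3)·I) v_1 = (0, 0, 0)ᵀ = 0. ✓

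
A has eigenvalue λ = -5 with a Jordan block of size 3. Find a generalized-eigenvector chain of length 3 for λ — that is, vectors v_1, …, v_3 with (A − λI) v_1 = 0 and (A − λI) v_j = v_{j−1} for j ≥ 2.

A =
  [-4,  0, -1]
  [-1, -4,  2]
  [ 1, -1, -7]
A Jordan chain for λ = -5 of length 3:
v_1 = (1, -1, 1)ᵀ
v_2 = (0, 1, -1)ᵀ
v_3 = (0, 1, 0)ᵀ

Let N = A − (-5)·I. We want v_3 with N^3 v_3 = 0 but N^2 v_3 ≠ 0; then v_{j-1} := N · v_j for j = 3, …, 2.

Pick v_3 = (0, 1, 0)ᵀ.
Then v_2 = N · v_3 = (0, 1, -1)ᵀ.
Then v_1 = N · v_2 = (1, -1, 1)ᵀ.

Sanity check: (A − (-5)·I) v_1 = (0, 0, 0)ᵀ = 0. ✓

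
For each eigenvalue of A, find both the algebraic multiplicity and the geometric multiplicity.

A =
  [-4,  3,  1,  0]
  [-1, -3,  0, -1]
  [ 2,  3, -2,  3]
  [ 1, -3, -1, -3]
λ = -3: alg = 4, geom = 2

Step 1 — factor the characteristic polynomial to read off the algebraic multiplicities:
  χ_A(x) = (x + 3)^4

Step 2 — compute geometric multiplicities via the rank-nullity identity g(λ) = n − rank(A − λI):
  rank(A − (-3)·I) = 2, so dim ker(A − (-3)·I) = n − 2 = 2

Summary:
  λ = -3: algebraic multiplicity = 4, geometric multiplicity = 2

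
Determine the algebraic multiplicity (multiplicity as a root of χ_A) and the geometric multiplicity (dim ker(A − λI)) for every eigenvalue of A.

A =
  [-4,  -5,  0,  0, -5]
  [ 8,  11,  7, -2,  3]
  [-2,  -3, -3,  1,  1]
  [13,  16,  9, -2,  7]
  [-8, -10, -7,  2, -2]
λ = -4: alg = 1, geom = 1; λ = 1: alg = 4, geom = 2

Step 1 — factor the characteristic polynomial to read off the algebraic multiplicities:
  χ_A(x) = (x - 1)^4*(x + 4)

Step 2 — compute geometric multiplicities via the rank-nullity identity g(λ) = n − rank(A − λI):
  rank(A − (-4)·I) = 4, so dim ker(A − (-4)·I) = n − 4 = 1
  rank(A − (1)·I) = 3, so dim ker(A − (1)·I) = n − 3 = 2

Summary:
  λ = -4: algebraic multiplicity = 1, geometric multiplicity = 1
  λ = 1: algebraic multiplicity = 4, geometric multiplicity = 2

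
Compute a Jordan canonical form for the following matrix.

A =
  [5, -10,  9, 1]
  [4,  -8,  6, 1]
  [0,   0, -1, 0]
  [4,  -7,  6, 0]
J_3(-1) ⊕ J_1(-1)

The characteristic polynomial is
  det(x·I − A) = x^4 + 4*x^3 + 6*x^2 + 4*x + 1 = (x + 1)^4

Eigenvalues and multiplicities (the geometric multiplicity of λ is n − rank(A − λI), which equals the number of Jordan blocks for λ):
  λ = -1: algebraic multiplicity = 4, geometric multiplicity = 2

Determining the block sizes for each eigenvalue:
  λ = -1: with am = 4 and gm = 2, the partition is not yet determined (e.g. several partitions of 4 into 2 parts exist). Let N = A − (-1)·I. Computing rank(N^1) = 2, rank(N^2) = 1, rank(N^3) = 0; the number of blocks of size ≥ j is rank(N^{j−1}) − rank(N^j), giving [2, 1, 1]. So we have 1 block(s) of size 3, 1 block(s) of size 1 → block sizes [3, 1]

Assembling the blocks gives a Jordan form
J =
  [-1,  1,  0,  0]
  [ 0, -1,  1,  0]
  [ 0,  0, -1,  0]
  [ 0,  0,  0, -1]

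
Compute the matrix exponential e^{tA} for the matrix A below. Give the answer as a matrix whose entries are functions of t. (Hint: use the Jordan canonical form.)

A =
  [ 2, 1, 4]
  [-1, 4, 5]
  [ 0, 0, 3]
e^{tA} =
  [-t*exp(3*t) + exp(3*t), t*exp(3*t), t^2*exp(3*t)/2 + 4*t*exp(3*t)]
  [-t*exp(3*t), t*exp(3*t) + exp(3*t), t^2*exp(3*t)/2 + 5*t*exp(3*t)]
  [0, 0, exp(3*t)]

Strategy: write A = P · J · P⁻¹ where J is a Jordan canonical form, so e^{tA} = P · e^{tJ} · P⁻¹, and e^{tJ} can be computed block-by-block.

A has Jordan form
J =
  [3, 1, 0]
  [0, 3, 1]
  [0, 0, 3]
(up to reordering of blocks).

Per-block formulas:
  For a 3×3 Jordan block J_3(3): exp(t · J_3(3)) = e^(3t)·(I + t·N + (t^2/2)·N^2), where N is the 3×3 nilpotent shift.

After assembling e^{tJ} and conjugating by P, we get:

e^{tA} =
  [-t*exp(3*t) + exp(3*t), t*exp(3*t), t^2*exp(3*t)/2 + 4*t*exp(3*t)]
  [-t*exp(3*t), t*exp(3*t) + exp(3*t), t^2*exp(3*t)/2 + 5*t*exp(3*t)]
  [0, 0, exp(3*t)]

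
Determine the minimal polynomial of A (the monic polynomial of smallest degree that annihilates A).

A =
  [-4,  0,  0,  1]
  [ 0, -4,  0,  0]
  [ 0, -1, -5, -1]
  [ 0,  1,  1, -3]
x^3 + 12*x^2 + 48*x + 64

The characteristic polynomial is χ_A(x) = (x + 4)^4, so the eigenvalues are known. The minimal polynomial is
  m_A(x) = Π_λ (x − λ)^{k_λ}
where k_λ is the size of the *largest* Jordan block for λ (equivalently, the smallest k with (A − λI)^k v = 0 for every generalised eigenvector v of λ).

  λ = -4: largest Jordan block has size 3, contributing (x + 4)^3

So m_A(x) = (x + 4)^3 = x^3 + 12*x^2 + 48*x + 64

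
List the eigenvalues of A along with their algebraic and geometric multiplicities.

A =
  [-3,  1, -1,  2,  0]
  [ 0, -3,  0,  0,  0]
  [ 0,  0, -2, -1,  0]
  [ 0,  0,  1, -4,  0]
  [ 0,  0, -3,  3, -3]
λ = -3: alg = 5, geom = 3

Step 1 — factor the characteristic polynomial to read off the algebraic multiplicities:
  χ_A(x) = (x + 3)^5

Step 2 — compute geometric multiplicities via the rank-nullity identity g(λ) = n − rank(A − λI):
  rank(A − (-3)·I) = 2, so dim ker(A − (-3)·I) = n − 2 = 3

Summary:
  λ = -3: algebraic multiplicity = 5, geometric multiplicity = 3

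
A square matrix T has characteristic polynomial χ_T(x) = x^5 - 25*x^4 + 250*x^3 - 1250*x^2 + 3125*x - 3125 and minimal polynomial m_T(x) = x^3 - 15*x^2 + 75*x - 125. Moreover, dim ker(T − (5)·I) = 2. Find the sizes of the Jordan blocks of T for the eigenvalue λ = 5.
Block sizes for λ = 5: [3, 2]

Step 1 — from the characteristic polynomial, algebraic multiplicity of λ = 5 is 5. From dim ker(T − (5)·I) = 2, there are exactly 2 Jordan blocks for λ = 5.
Step 2 — from the minimal polynomial, the factor (x − 5)^3 tells us the largest block for λ = 5 has size 3.
Step 3 — with total size 5, 2 blocks, and largest block 3, the block sizes (in nonincreasing order) are [3, 2].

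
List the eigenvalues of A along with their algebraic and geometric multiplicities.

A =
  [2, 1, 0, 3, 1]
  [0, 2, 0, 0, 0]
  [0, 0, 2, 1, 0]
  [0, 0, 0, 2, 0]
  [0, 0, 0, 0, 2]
λ = 2: alg = 5, geom = 3

Step 1 — factor the characteristic polynomial to read off the algebraic multiplicities:
  χ_A(x) = (x - 2)^5

Step 2 — compute geometric multiplicities via the rank-nullity identity g(λ) = n − rank(A − λI):
  rank(A − (2)·I) = 2, so dim ker(A − (2)·I) = n − 2 = 3

Summary:
  λ = 2: algebraic multiplicity = 5, geometric multiplicity = 3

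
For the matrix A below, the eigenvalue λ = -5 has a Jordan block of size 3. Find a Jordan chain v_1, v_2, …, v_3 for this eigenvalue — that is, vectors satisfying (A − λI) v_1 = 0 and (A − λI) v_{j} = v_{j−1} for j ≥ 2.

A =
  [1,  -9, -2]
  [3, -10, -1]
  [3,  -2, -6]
A Jordan chain for λ = -5 of length 3:
v_1 = (3, 0, 9)ᵀ
v_2 = (6, 3, 3)ᵀ
v_3 = (1, 0, 0)ᵀ

Let N = A − (-5)·I. We want v_3 with N^3 v_3 = 0 but N^2 v_3 ≠ 0; then v_{j-1} := N · v_j for j = 3, …, 2.

Pick v_3 = (1, 0, 0)ᵀ.
Then v_2 = N · v_3 = (6, 3, 3)ᵀ.
Then v_1 = N · v_2 = (3, 0, 9)ᵀ.

Sanity check: (A − (-5)·I) v_1 = (0, 0, 0)ᵀ = 0. ✓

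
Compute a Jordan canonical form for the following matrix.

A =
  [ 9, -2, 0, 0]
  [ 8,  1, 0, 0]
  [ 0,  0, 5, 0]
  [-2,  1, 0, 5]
J_2(5) ⊕ J_1(5) ⊕ J_1(5)

The characteristic polynomial is
  det(x·I − A) = x^4 - 20*x^3 + 150*x^2 - 500*x + 625 = (x - 5)^4

Eigenvalues and multiplicities (the geometric multiplicity of λ is n − rank(A − λI), which equals the number of Jordan blocks for λ):
  λ = 5: algebraic multiplicity = 4, geometric multiplicity = 3

Determining the block sizes for each eigenvalue:
  λ = 5: 3 blocks summing to 4 forces exactly one block of size 2 and the rest size 1 → block sizes [2, 1, 1]

Assembling the blocks gives a Jordan form
J =
  [5, 1, 0, 0]
  [0, 5, 0, 0]
  [0, 0, 5, 0]
  [0, 0, 0, 5]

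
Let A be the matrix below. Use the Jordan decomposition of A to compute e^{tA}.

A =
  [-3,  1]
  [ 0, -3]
e^{tA} =
  [exp(-3*t), t*exp(-3*t)]
  [0, exp(-3*t)]

Strategy: write A = P · J · P⁻¹ where J is a Jordan canonical form, so e^{tA} = P · e^{tJ} · P⁻¹, and e^{tJ} can be computed block-by-block.

A has Jordan form
J =
  [-3,  1]
  [ 0, -3]
(up to reordering of blocks).

Per-block formulas:
  For a 2×2 Jordan block J_2(-3): exp(t · J_2(-3)) = e^(-3t)·(I + t·N), where N is the 2×2 nilpotent shift.

After assembling e^{tJ} and conjugating by P, we get:

e^{tA} =
  [exp(-3*t), t*exp(-3*t)]
  [0, exp(-3*t)]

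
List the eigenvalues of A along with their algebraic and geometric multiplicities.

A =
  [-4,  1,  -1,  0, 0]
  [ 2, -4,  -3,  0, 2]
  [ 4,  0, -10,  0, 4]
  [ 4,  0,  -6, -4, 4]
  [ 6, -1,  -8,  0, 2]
λ = -4: alg = 5, geom = 3

Step 1 — factor the characteristic polynomial to read off the algebraic multiplicities:
  χ_A(x) = (x + 4)^5

Step 2 — compute geometric multiplicities via the rank-nullity identity g(λ) = n − rank(A − λI):
  rank(A − (-4)·I) = 2, so dim ker(A − (-4)·I) = n − 2 = 3

Summary:
  λ = -4: algebraic multiplicity = 5, geometric multiplicity = 3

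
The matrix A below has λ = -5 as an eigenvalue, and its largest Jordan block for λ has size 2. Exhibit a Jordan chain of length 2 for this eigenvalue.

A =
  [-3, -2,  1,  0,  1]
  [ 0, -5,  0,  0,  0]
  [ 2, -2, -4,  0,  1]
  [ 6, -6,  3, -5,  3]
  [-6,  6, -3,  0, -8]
A Jordan chain for λ = -5 of length 2:
v_1 = (2, 0, 2, 6, -6)ᵀ
v_2 = (1, 0, 0, 0, 0)ᵀ

Let N = A − (-5)·I. We want v_2 with N^2 v_2 = 0 but N^1 v_2 ≠ 0; then v_{j-1} := N · v_j for j = 2, …, 2.

Pick v_2 = (1, 0, 0, 0, 0)ᵀ.
Then v_1 = N · v_2 = (2, 0, 2, 6, -6)ᵀ.

Sanity check: (A − (-5)·I) v_1 = (0, 0, 0, 0, 0)ᵀ = 0. ✓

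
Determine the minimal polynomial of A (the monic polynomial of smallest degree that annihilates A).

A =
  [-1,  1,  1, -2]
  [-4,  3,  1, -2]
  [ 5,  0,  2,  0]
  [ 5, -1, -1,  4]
x^3 - 6*x^2 + 12*x - 8

The characteristic polynomial is χ_A(x) = (x - 2)^4, so the eigenvalues are known. The minimal polynomial is
  m_A(x) = Π_λ (x − λ)^{k_λ}
where k_λ is the size of the *largest* Jordan block for λ (equivalently, the smallest k with (A − λI)^k v = 0 for every generalised eigenvector v of λ).

  λ = 2: largest Jordan block has size 3, contributing (x − 2)^3

So m_A(x) = (x - 2)^3 = x^3 - 6*x^2 + 12*x - 8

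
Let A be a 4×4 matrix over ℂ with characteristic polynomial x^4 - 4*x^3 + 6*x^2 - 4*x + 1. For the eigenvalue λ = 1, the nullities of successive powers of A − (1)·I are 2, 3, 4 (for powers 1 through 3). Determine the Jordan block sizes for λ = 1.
Block sizes for λ = 1: [3, 1]

From the dimensions of kernels of powers, the number of Jordan blocks of size at least j is d_j − d_{j−1} where d_j = dim ker(N^j) (with d_0 = 0). Computing the differences gives [2, 1, 1].
The number of blocks of size exactly k is (#blocks of size ≥ k) − (#blocks of size ≥ k + 1), so the partition is: 1 block(s) of size 1, 1 block(s) of size 3.
In nonincreasing order the block sizes are [3, 1].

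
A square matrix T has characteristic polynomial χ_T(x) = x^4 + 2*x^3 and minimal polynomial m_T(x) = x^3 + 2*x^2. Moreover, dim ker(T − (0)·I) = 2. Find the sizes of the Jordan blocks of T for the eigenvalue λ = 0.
Block sizes for λ = 0: [2, 1]

Step 1 — from the characteristic polynomial, algebraic multiplicity of λ = 0 is 3. From dim ker(T − (0)·I) = 2, there are exactly 2 Jordan blocks for λ = 0.
Step 2 — from the minimal polynomial, the factor (x − 0)^2 tells us the largest block for λ = 0 has size 2.
Step 3 — with total size 3, 2 blocks, and largest block 2, the block sizes (in nonincreasing order) are [2, 1].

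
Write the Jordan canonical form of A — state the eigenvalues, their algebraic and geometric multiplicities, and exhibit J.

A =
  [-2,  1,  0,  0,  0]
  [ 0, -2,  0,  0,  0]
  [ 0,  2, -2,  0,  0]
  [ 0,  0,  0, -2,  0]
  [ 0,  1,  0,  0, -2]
J_2(-2) ⊕ J_1(-2) ⊕ J_1(-2) ⊕ J_1(-2)

The characteristic polynomial is
  det(x·I − A) = x^5 + 10*x^4 + 40*x^3 + 80*x^2 + 80*x + 32 = (x + 2)^5

Eigenvalues and multiplicities (the geometric multiplicity of λ is n − rank(A − λI), which equals the number of Jordan blocks for λ):
  λ = -2: algebraic multiplicity = 5, geometric multiplicity = 4

Determining the block sizes for each eigenvalue:
  λ = -2: 4 blocks summing to 5 forces exactly one block of size 2 and the rest size 1 → block sizes [2, 1, 1, 1]

Assembling the blocks gives a Jordan form
J =
  [-2,  1,  0,  0,  0]
  [ 0, -2,  0,  0,  0]
  [ 0,  0, -2,  0,  0]
  [ 0,  0,  0, -2,  0]
  [ 0,  0,  0,  0, -2]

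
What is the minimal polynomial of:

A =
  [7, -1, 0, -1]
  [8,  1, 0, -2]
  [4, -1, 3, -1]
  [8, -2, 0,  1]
x^2 - 6*x + 9

The characteristic polynomial is χ_A(x) = (x - 3)^4, so the eigenvalues are known. The minimal polynomial is
  m_A(x) = Π_λ (x − λ)^{k_λ}
where k_λ is the size of the *largest* Jordan block for λ (equivalently, the smallest k with (A − λI)^k v = 0 for every generalised eigenvector v of λ).

  λ = 3: largest Jordan block has size 2, contributing (x − 3)^2

So m_A(x) = (x - 3)^2 = x^2 - 6*x + 9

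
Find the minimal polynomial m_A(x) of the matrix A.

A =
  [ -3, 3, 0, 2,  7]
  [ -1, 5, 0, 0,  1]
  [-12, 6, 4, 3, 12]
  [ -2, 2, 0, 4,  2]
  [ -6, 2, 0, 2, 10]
x^2 - 8*x + 16

The characteristic polynomial is χ_A(x) = (x - 4)^5, so the eigenvalues are known. The minimal polynomial is
  m_A(x) = Π_λ (x − λ)^{k_λ}
where k_λ is the size of the *largest* Jordan block for λ (equivalently, the smallest k with (A − λI)^k v = 0 for every generalised eigenvector v of λ).

  λ = 4: largest Jordan block has size 2, contributing (x − 4)^2

So m_A(x) = (x - 4)^2 = x^2 - 8*x + 16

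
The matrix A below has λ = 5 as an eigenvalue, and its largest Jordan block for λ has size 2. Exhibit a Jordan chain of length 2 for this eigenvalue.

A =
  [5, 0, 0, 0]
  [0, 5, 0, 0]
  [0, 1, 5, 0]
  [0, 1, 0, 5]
A Jordan chain for λ = 5 of length 2:
v_1 = (0, 0, 1, 1)ᵀ
v_2 = (0, 1, 0, 0)ᵀ

Let N = A − (5)·I. We want v_2 with N^2 v_2 = 0 but N^1 v_2 ≠ 0; then v_{j-1} := N · v_j for j = 2, …, 2.

Pick v_2 = (0, 1, 0, 0)ᵀ.
Then v_1 = N · v_2 = (0, 0, 1, 1)ᵀ.

Sanity check: (A − (5)·I) v_1 = (0, 0, 0, 0)ᵀ = 0. ✓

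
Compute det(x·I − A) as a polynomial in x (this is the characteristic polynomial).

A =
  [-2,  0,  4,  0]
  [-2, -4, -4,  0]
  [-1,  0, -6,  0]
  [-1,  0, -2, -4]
x^4 + 16*x^3 + 96*x^2 + 256*x + 256

Expanding det(x·I − A) (e.g. by cofactor expansion or by noting that A is similar to its Jordan form J, which has the same characteristic polynomial as A) gives
  χ_A(x) = x^4 + 16*x^3 + 96*x^2 + 256*x + 256
which factors as (x + 4)^4. The eigenvalues (with algebraic multiplicities) are λ = -4 with multiplicity 4.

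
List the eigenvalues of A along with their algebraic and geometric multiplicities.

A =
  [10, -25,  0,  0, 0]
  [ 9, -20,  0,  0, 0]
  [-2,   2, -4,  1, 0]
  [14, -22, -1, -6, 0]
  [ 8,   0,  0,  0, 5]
λ = -5: alg = 4, geom = 2; λ = 5: alg = 1, geom = 1

Step 1 — factor the characteristic polynomial to read off the algebraic multiplicities:
  χ_A(x) = (x - 5)*(x + 5)^4

Step 2 — compute geometric multiplicities via the rank-nullity identity g(λ) = n − rank(A − λI):
  rank(A − (-5)·I) = 3, so dim ker(A − (-5)·I) = n − 3 = 2
  rank(A − (5)·I) = 4, so dim ker(A − (5)·I) = n − 4 = 1

Summary:
  λ = -5: algebraic multiplicity = 4, geometric multiplicity = 2
  λ = 5: algebraic multiplicity = 1, geometric multiplicity = 1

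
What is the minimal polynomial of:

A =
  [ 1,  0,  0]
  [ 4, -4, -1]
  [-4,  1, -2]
x^3 + 5*x^2 + 3*x - 9

The characteristic polynomial is χ_A(x) = (x - 1)*(x + 3)^2, so the eigenvalues are known. The minimal polynomial is
  m_A(x) = Π_λ (x − λ)^{k_λ}
where k_λ is the size of the *largest* Jordan block for λ (equivalently, the smallest k with (A − λI)^k v = 0 for every generalised eigenvector v of λ).

  λ = -3: largest Jordan block has size 2, contributing (x + 3)^2
  λ = 1: largest Jordan block has size 1, contributing (x − 1)

So m_A(x) = (x - 1)*(x + 3)^2 = x^3 + 5*x^2 + 3*x - 9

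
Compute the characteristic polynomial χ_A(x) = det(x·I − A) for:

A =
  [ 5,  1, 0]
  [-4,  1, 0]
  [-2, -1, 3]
x^3 - 9*x^2 + 27*x - 27

Expanding det(x·I − A) (e.g. by cofactor expansion or by noting that A is similar to its Jordan form J, which has the same characteristic polynomial as A) gives
  χ_A(x) = x^3 - 9*x^2 + 27*x - 27
which factors as (x - 3)^3. The eigenvalues (with algebraic multiplicities) are λ = 3 with multiplicity 3.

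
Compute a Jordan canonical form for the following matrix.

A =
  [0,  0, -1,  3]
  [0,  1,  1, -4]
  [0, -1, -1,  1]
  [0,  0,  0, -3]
J_1(-3) ⊕ J_3(0)

The characteristic polynomial is
  det(x·I − A) = x^4 + 3*x^3 = x^3*(x + 3)

Eigenvalues and multiplicities (the geometric multiplicity of λ is n − rank(A − λI), which equals the number of Jordan blocks for λ):
  λ = -3: algebraic multiplicity = 1, geometric multiplicity = 1
  λ = 0: algebraic multiplicity = 3, geometric multiplicity = 1

Determining the block sizes for each eigenvalue:
  λ = -3: one block (gm = 1), so the single block has size am = 1 → block sizes [1]
  λ = 0: one block (gm = 1), so the single block has size am = 3 → block sizes [3]

Assembling the blocks gives a Jordan form
J =
  [-3, 0, 0, 0]
  [ 0, 0, 1, 0]
  [ 0, 0, 0, 1]
  [ 0, 0, 0, 0]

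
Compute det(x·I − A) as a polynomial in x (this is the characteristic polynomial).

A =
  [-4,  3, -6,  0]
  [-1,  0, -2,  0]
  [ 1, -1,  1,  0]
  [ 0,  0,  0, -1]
x^4 + 4*x^3 + 6*x^2 + 4*x + 1

Expanding det(x·I − A) (e.g. by cofactor expansion or by noting that A is similar to its Jordan form J, which has the same characteristic polynomial as A) gives
  χ_A(x) = x^4 + 4*x^3 + 6*x^2 + 4*x + 1
which factors as (x + 1)^4. The eigenvalues (with algebraic multiplicities) are λ = -1 with multiplicity 4.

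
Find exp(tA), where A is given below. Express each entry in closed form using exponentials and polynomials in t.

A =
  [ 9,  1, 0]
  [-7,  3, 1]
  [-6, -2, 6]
e^{tA} =
  [t^2*exp(6*t) + 3*t*exp(6*t) + exp(6*t), t*exp(6*t), t^2*exp(6*t)/2]
  [-3*t^2*exp(6*t) - 7*t*exp(6*t), -3*t*exp(6*t) + exp(6*t), -3*t^2*exp(6*t)/2 + t*exp(6*t)]
  [-2*t^2*exp(6*t) - 6*t*exp(6*t), -2*t*exp(6*t), -t^2*exp(6*t) + exp(6*t)]

Strategy: write A = P · J · P⁻¹ where J is a Jordan canonical form, so e^{tA} = P · e^{tJ} · P⁻¹, and e^{tJ} can be computed block-by-block.

A has Jordan form
J =
  [6, 1, 0]
  [0, 6, 1]
  [0, 0, 6]
(up to reordering of blocks).

Per-block formulas:
  For a 3×3 Jordan block J_3(6): exp(t · J_3(6)) = e^(6t)·(I + t·N + (t^2/2)·N^2), where N is the 3×3 nilpotent shift.

After assembling e^{tJ} and conjugating by P, we get:

e^{tA} =
  [t^2*exp(6*t) + 3*t*exp(6*t) + exp(6*t), t*exp(6*t), t^2*exp(6*t)/2]
  [-3*t^2*exp(6*t) - 7*t*exp(6*t), -3*t*exp(6*t) + exp(6*t), -3*t^2*exp(6*t)/2 + t*exp(6*t)]
  [-2*t^2*exp(6*t) - 6*t*exp(6*t), -2*t*exp(6*t), -t^2*exp(6*t) + exp(6*t)]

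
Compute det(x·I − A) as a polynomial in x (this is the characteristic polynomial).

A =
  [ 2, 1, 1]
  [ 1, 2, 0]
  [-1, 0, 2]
x^3 - 6*x^2 + 12*x - 8

Expanding det(x·I − A) (e.g. by cofactor expansion or by noting that A is similar to its Jordan form J, which has the same characteristic polynomial as A) gives
  χ_A(x) = x^3 - 6*x^2 + 12*x - 8
which factors as (x - 2)^3. The eigenvalues (with algebraic multiplicities) are λ = 2 with multiplicity 3.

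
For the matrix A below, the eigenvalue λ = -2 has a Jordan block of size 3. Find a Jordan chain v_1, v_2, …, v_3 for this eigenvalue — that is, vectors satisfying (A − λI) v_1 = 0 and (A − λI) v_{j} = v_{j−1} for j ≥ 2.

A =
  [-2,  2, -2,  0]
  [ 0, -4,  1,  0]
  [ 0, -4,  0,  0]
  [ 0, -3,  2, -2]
A Jordan chain for λ = -2 of length 3:
v_1 = (4, 0, 0, -2)ᵀ
v_2 = (2, -2, -4, -3)ᵀ
v_3 = (0, 1, 0, 0)ᵀ

Let N = A − (-2)·I. We want v_3 with N^3 v_3 = 0 but N^2 v_3 ≠ 0; then v_{j-1} := N · v_j for j = 3, …, 2.

Pick v_3 = (0, 1, 0, 0)ᵀ.
Then v_2 = N · v_3 = (2, -2, -4, -3)ᵀ.
Then v_1 = N · v_2 = (4, 0, 0, -2)ᵀ.

Sanity check: (A − (-2)·I) v_1 = (0, 0, 0, 0)ᵀ = 0. ✓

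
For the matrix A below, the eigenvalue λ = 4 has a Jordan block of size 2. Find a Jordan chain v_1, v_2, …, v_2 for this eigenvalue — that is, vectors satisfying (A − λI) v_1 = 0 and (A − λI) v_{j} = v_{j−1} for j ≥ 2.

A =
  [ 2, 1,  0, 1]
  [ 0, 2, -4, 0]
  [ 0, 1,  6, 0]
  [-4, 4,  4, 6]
A Jordan chain for λ = 4 of length 2:
v_1 = (-2, 0, 0, -4)ᵀ
v_2 = (1, 0, 0, 0)ᵀ

Let N = A − (4)·I. We want v_2 with N^2 v_2 = 0 but N^1 v_2 ≠ 0; then v_{j-1} := N · v_j for j = 2, …, 2.

Pick v_2 = (1, 0, 0, 0)ᵀ.
Then v_1 = N · v_2 = (-2, 0, 0, -4)ᵀ.

Sanity check: (A − (4)·I) v_1 = (0, 0, 0, 0)ᵀ = 0. ✓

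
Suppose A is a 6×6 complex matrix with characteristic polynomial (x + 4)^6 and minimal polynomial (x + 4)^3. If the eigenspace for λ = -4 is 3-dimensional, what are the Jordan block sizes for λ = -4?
Block sizes for λ = -4: [3, 2, 1]

Step 1 — from the characteristic polynomial, algebraic multiplicity of λ = -4 is 6. From dim ker(A − (-4)·I) = 3, there are exactly 3 Jordan blocks for λ = -4.
Step 2 — from the minimal polynomial, the factor (x + 4)^3 tells us the largest block for λ = -4 has size 3.
Step 3 — with total size 6, 3 blocks, and largest block 3, the block sizes (in nonincreasing order) are [3, 2, 1].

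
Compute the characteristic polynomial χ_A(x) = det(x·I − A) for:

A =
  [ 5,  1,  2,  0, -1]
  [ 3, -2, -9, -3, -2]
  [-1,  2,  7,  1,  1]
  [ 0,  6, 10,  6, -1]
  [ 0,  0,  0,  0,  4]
x^5 - 20*x^4 + 160*x^3 - 640*x^2 + 1280*x - 1024

Expanding det(x·I − A) (e.g. by cofactor expansion or by noting that A is similar to its Jordan form J, which has the same characteristic polynomial as A) gives
  χ_A(x) = x^5 - 20*x^4 + 160*x^3 - 640*x^2 + 1280*x - 1024
which factors as (x - 4)^5. The eigenvalues (with algebraic multiplicities) are λ = 4 with multiplicity 5.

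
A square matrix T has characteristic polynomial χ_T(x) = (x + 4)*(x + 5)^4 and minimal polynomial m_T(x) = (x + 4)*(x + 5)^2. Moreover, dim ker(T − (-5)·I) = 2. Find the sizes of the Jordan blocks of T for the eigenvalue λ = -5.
Block sizes for λ = -5: [2, 2]

Step 1 — from the characteristic polynomial, algebraic multiplicity of λ = -5 is 4. From dim ker(T − (-5)·I) = 2, there are exactly 2 Jordan blocks for λ = -5.
Step 2 — from the minimal polynomial, the factor (x + 5)^2 tells us the largest block for λ = -5 has size 2.
Step 3 — with total size 4, 2 blocks, and largest block 2, the block sizes (in nonincreasing order) are [2, 2].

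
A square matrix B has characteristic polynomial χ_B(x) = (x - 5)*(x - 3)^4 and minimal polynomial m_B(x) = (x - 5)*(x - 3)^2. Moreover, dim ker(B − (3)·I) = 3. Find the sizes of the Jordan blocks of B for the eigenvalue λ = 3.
Block sizes for λ = 3: [2, 1, 1]

Step 1 — from the characteristic polynomial, algebraic multiplicity of λ = 3 is 4. From dim ker(B − (3)·I) = 3, there are exactly 3 Jordan blocks for λ = 3.
Step 2 — from the minimal polynomial, the factor (x − 3)^2 tells us the largest block for λ = 3 has size 2.
Step 3 — with total size 4, 3 blocks, and largest block 2, the block sizes (in nonincreasing order) are [2, 1, 1].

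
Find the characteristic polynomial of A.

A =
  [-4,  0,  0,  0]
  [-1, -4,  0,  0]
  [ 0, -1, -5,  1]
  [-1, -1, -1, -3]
x^4 + 16*x^3 + 96*x^2 + 256*x + 256

Expanding det(x·I − A) (e.g. by cofactor expansion or by noting that A is similar to its Jordan form J, which has the same characteristic polynomial as A) gives
  χ_A(x) = x^4 + 16*x^3 + 96*x^2 + 256*x + 256
which factors as (x + 4)^4. The eigenvalues (with algebraic multiplicities) are λ = -4 with multiplicity 4.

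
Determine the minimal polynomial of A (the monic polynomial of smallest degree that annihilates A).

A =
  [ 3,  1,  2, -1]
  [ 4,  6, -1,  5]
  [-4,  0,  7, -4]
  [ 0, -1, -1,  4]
x^2 - 10*x + 25

The characteristic polynomial is χ_A(x) = (x - 5)^4, so the eigenvalues are known. The minimal polynomial is
  m_A(x) = Π_λ (x − λ)^{k_λ}
where k_λ is the size of the *largest* Jordan block for λ (equivalently, the smallest k with (A − λI)^k v = 0 for every generalised eigenvector v of λ).

  λ = 5: largest Jordan block has size 2, contributing (x − 5)^2

So m_A(x) = (x - 5)^2 = x^2 - 10*x + 25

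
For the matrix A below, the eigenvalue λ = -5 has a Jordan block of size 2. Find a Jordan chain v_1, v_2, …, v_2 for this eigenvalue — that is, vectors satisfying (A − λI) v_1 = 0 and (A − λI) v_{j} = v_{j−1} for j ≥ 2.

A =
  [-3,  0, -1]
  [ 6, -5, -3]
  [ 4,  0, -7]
A Jordan chain for λ = -5 of length 2:
v_1 = (2, 6, 4)ᵀ
v_2 = (1, 0, 0)ᵀ

Let N = A − (-5)·I. We want v_2 with N^2 v_2 = 0 but N^1 v_2 ≠ 0; then v_{j-1} := N · v_j for j = 2, …, 2.

Pick v_2 = (1, 0, 0)ᵀ.
Then v_1 = N · v_2 = (2, 6, 4)ᵀ.

Sanity check: (A − (-5)·I) v_1 = (0, 0, 0)ᵀ = 0. ✓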